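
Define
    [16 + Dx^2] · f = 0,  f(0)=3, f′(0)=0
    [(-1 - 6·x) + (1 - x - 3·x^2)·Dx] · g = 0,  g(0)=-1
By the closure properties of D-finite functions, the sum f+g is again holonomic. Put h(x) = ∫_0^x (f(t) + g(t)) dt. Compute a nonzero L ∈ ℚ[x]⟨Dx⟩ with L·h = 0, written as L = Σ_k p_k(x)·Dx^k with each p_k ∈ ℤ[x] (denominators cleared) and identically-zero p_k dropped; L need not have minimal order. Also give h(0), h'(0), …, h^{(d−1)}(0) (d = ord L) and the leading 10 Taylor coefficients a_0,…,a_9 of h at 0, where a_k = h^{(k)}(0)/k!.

L = (-464 - 2816·x - 416·x^2 - 2112·x^3 - 5760·x^4 - 6912·x^5)·Dx + (192 - 304·x - 672·x^2 + 1312·x^3 + 1008·x^4 - 3456·x^5 - 3456·x^6)·Dx^2 + (-29 - 176·x - 26·x^2 - 132·x^3 - 360·x^4 - 432·x^5)·Dx^3 + (12 - 19·x - 42·x^2 + 82·x^3 + 63·x^4 - 216·x^5 - 216·x^6)·Dx^4  (order 4).
h: a_k = 0, 2, -1/2, -28/3, -7/4, 13/5, -20/3, -1711/105, -217/8, -52828/945, …
ICs: h(0) = 0, h′(0) = 2, h′′(0) = -1, h′′′(0) = -56.

f: a_k = 3, 0, -24, 0, 32, 0, -256/15, 0, 512/105, 0, …
g: a_k = -1, -1, -4, -7, -19, -40, -97, -217, -508, -1159, …
L₀ := lclm(L_f,L_g); ord L₀ ≤ 2+1.
h=∫₀ˣh₀: take L = L₀·Dx.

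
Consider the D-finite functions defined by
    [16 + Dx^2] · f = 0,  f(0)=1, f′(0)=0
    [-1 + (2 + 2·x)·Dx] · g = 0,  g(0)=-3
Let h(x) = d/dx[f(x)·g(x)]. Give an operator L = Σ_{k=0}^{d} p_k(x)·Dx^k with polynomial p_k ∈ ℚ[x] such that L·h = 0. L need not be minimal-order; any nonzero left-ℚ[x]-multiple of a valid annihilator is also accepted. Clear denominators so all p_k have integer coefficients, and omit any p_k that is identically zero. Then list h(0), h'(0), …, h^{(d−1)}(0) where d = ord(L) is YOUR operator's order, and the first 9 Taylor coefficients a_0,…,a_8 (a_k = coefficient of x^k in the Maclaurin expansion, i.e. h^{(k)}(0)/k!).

L = (4733 + 17664·x + 25216·x^2 + 16384·x^3 + 4096·x^4) + (-244 - 756·x - 768·x^2 - 256·x^3)·Dx + (268 + 1048·x + 1548·x^2 + 1024·x^3 + 256·x^4)·Dx^2  (order 2).
h: a_k = -3/2, 195/4, 567/16, -4465/32, -18665/256, 310129/2560, 1535653/30720, -21374753/430080, -39067227/2293760, …
ICs: h(0) = -3/2, h′(0) = 195/4.

f: a_k = 1, 0, -8, 0, 32/3, 0, -256/45, 0, 512/315, …
g: a_k = -3, -3/2, 3/8, -3/16, 15/128, -21/256, 63/1024, -99/2048, 1287/32768, …
f·g: L₀ = L_f ⊗_s L_g, ord ≤ 2·1.
Derive L from L₀ (diff closure).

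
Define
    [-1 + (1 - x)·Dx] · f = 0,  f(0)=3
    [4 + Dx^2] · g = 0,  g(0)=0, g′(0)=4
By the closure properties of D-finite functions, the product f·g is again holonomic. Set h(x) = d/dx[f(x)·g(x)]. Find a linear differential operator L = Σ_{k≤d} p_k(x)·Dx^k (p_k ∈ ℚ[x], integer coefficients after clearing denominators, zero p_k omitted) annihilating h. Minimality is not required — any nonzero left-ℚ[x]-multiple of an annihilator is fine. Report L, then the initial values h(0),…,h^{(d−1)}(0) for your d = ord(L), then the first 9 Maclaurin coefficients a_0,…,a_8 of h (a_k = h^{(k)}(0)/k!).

L = (2 - 8·x + 4·x^2) + (-2 + 2·x)·Dx + (1 - 2·x + x^2)·Dx^2  (order 2).
h: a_k = 12, 24, 12, 16, 28, 168/5, 572/15, 4576/105, 5156/105, …
ICs: h(0) = 12, h′(0) = 24.

f: a_k = 3, 3, 3, 3, 3, 3, 3, 3, 3, …
g: a_k = 0, 4, 0, -8/3, 0, 8/15, 0, -16/315, 0, …
Sym-product of L_f,L_g gives L₀ (≤ ord 2).
Differentiate: ansatz ord ≤ ord L₀ ⇒ L.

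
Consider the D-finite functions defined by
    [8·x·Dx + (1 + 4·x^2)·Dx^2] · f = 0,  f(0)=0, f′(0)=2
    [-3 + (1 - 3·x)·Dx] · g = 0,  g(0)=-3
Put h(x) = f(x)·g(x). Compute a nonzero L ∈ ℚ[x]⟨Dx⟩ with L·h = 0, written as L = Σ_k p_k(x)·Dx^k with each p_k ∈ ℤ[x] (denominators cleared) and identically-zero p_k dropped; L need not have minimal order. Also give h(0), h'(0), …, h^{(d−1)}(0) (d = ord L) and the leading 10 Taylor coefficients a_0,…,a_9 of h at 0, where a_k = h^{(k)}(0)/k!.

L = 24·x + (6 - 8·x + 48·x^2)·Dx + (-1 + 3·x - 4·x^2 + 12·x^3)·Dx^2  (order 2).
h: a_k = 0, -6, -18, -46, -138, -2166/5, -6498/5, -134538/35, -403614/35, -3650446/105, …
ICs: h(0) = 0, h′(0) = -6.

f: a_k = 0, 2, 0, -8/3, 0, 32/5, 0, -128/7, 0, 512/9, …
g: a_k = -3, -9, -27, -81, -243, -729, -2187, -6561, -19683, -59049, …
L₀ := L_f ⊗_s L_g (sym. prod.), ord ≤ 2.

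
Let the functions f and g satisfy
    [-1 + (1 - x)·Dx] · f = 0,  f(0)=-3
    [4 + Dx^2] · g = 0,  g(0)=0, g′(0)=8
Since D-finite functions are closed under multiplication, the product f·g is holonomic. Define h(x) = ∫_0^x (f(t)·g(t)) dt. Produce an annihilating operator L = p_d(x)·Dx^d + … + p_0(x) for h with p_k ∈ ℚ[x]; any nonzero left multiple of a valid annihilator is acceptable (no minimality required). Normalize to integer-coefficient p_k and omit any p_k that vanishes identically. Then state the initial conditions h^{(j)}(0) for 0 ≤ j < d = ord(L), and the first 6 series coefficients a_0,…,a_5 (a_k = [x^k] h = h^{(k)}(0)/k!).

L = (-4 + 4·x)·Dx + 2·Dx^2 + (-1 + x)·Dx^3  (order 3).
h: a_k = 0, 0, -12, -8, -2, -8/5, …
ICs: h(0) = 0, h′(0) = 0, h′′(0) = -24.

f: a_k = -3, -3, -3, -3, -3, -3, …
g: a_k = 0, 8, 0, -16/3, 0, 16/15, …
Sym-product of L_f,L_g gives L₀ (≤ ord 2).
Integrate: L := L₀·Dx.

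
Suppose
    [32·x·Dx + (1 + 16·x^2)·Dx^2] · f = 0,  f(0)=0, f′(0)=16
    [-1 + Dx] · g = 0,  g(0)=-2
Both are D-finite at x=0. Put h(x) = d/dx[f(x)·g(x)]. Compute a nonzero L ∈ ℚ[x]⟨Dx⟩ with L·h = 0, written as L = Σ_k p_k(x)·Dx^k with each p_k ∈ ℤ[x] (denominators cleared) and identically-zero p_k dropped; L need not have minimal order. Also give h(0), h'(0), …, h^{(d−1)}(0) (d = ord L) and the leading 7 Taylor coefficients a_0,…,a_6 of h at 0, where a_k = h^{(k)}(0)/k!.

L = (-31 - 64·x + 1568·x^2 - 1024·x^3 + 256·x^4) + (30 + 96·x - 1600·x^2 + 1536·x^3 - 512·x^4)·Dx + (1 - 32·x + 32·x^2 - 512·x^3 + 256·x^4)·Dx^2  (order 2).
h: a_k = -32, -64, 464, 1984/3, -7772, -28984/3, 1880806/15, …
ICs: h(0) = -32, h′(0) = -64.

f: a_k = 0, 16, 0, -256/3, 0, 4096/5, 0, …
g: a_k = -2, -2, -1, -1/3, -1/12, -1/60, -1/360, …
h₀=f·g: eliminate ⇒ L₀, order ≤ 2·1.
Differentiate: ansatz ord ≤ ord L₀ ⇒ L.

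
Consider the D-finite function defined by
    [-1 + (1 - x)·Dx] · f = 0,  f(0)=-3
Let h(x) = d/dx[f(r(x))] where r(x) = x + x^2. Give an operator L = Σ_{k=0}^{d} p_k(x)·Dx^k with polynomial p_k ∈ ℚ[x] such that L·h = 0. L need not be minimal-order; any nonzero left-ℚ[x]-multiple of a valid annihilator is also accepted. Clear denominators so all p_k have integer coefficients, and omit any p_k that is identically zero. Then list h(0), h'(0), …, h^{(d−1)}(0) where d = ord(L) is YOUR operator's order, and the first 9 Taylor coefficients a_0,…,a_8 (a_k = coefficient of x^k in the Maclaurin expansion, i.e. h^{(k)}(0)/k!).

f: a_k = -3, -3, -3, -3, -3, -3, -3, -3, -3, …
L₀ from L_f via x↦r, Dx↦r'^{-1}Dx.
Differentiate: ansatz ord ≤ ord L₀ ⇒ L.
L = (4 + 6·x + 6·x^2) + (-1 - x + 3·x^2 + 2·x^3)·Dx  (order 1).
h: a_k = -3, -12, -27, -60, -120, -234, -441, -816, -1485, …
ICs: h(0) = -3.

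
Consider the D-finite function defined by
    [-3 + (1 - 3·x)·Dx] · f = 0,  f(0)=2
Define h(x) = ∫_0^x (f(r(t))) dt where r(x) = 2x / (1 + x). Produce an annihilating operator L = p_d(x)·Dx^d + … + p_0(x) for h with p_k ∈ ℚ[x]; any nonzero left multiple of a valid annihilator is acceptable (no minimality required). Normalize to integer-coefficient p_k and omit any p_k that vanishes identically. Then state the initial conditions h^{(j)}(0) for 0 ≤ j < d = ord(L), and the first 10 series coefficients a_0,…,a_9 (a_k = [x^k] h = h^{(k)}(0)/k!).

f: a_k = 2, 6, 18, 54, 162, 486, 1458, 4374, 13122, 39366, …
h₀=f(r): pull back L_f along r ⇒ L₀.
h=∫h₀ ⇒ L = L₀·Dx.
L = 6·Dx + (-1 + 4·x + 5·x^2)·Dx^2  (order 2).
h: a_k = 0, 2, 6, 20, 75, 300, 1250, 37500/7, 46875/2, 312500/3, …
ICs: h(0) = 0, h′(0) = 2.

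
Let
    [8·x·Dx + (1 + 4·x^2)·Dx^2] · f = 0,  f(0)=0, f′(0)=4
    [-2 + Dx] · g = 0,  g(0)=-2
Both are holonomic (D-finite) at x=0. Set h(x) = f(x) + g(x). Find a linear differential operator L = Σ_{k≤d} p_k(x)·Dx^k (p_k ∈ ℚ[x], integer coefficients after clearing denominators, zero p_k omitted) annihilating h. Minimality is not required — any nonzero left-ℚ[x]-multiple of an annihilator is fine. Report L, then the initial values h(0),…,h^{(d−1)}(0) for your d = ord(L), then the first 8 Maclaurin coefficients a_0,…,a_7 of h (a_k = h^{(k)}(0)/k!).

f: a_k = 0, 4, 0, -16/3, 0, 64/5, 0, -256/7, …
g: a_k = -2, -4, -4, -8/3, -4/3, -8/15, -8/45, -16/315, …
f+g: L₀ = lclm(L_f,L_g), ord ≤ 2+1.
L = (8 - 32·x - 32·x^2)·Dx + (-6 + 12·x + 8·x^2 - 16·x^3)·Dx^2 + (1 + 2·x + 4·x^2 + 8·x^3)·Dx^3  (order 3).
h: a_k = -2, 0, -4, -8, -4/3, 184/15, -8/45, -1648/45, …
ICs: h(0) = -2, h′(0) = 0, h′′(0) = -8.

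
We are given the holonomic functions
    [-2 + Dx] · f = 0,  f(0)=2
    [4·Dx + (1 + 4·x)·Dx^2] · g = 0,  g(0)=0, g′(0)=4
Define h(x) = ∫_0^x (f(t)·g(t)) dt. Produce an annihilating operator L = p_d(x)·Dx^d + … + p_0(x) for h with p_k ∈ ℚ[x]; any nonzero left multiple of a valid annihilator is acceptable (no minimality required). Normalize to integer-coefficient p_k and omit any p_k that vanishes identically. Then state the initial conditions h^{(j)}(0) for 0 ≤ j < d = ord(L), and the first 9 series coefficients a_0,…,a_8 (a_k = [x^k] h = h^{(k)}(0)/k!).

L = (-4 + 16·x)·Dx - 16·x·Dx^2 + (1 + 4·x)·Dx^3  (order 3).
h: a_k = 0, 0, 4, 0, 20/3, -64/5, 1672/45, -6784/63, 103316/315, …
ICs: h(0) = 0, h′(0) = 0, h′′(0) = 8.

f: a_k = 2, 4, 4, 8/3, 4/3, 8/15, 8/45, 16/315, 4/315, …
g: a_k = 0, 4, -8, 64/3, -64, 1024/5, -2048/3, 16384/7, -8192, …
Product ⇒ symmetric product L₀, ord ≤ 2.
Integrate: L := L₀·Dx.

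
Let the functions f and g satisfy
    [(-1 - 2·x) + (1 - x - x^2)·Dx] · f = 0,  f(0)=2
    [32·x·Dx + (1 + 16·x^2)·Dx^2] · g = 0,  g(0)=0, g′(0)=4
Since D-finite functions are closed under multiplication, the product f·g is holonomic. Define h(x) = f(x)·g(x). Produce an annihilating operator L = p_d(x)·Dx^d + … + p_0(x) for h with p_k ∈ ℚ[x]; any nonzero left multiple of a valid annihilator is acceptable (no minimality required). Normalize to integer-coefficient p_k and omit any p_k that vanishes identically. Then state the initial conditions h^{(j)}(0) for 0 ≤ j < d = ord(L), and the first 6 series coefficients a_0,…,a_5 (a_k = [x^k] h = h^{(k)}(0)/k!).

f: a_k = 2, 2, 4, 6, 10, 16, …
g: a_k = 0, 4, 0, -64/3, 0, 1024/5, …
f·g: L₀ = L_f ⊗_s L_g, ord ≤ 1·2.
L = (2 + 32·x + 96·x^2) + (2 - 28·x + 64·x^2 + 96·x^3)·Dx + (-1 + x - 15·x^2 + 16·x^3 + 16·x^4)·Dx^2  (order 2).
h: a_k = 0, 8, 8, -80/3, -56/3, 5464/15, …
ICs: h(0) = 0, h′(0) = 8.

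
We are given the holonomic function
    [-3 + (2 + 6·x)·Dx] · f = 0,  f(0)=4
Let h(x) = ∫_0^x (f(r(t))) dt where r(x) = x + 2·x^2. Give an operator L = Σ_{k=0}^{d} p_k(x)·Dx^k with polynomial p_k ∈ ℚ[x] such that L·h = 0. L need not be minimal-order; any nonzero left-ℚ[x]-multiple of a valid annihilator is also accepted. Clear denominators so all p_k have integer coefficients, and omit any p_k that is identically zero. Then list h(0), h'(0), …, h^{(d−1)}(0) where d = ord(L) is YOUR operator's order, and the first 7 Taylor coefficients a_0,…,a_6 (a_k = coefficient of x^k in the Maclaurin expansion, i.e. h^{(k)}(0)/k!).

L = (-3 - 12·x)·Dx + (2 + 6·x + 12·x^2)·Dx^2  (order 2).
h: a_k = 0, 4, 3, 5/2, -45/16, 63/32, 135/128, …
ICs: h(0) = 0, h′(0) = 4.

f: a_k = 4, 6, -9/2, 27/4, -405/32, 1701/64, -15309/256, …
L₀ from L_f via x↦r, Dx↦r'^{-1}Dx.
Integrate: L := L₀·Dx.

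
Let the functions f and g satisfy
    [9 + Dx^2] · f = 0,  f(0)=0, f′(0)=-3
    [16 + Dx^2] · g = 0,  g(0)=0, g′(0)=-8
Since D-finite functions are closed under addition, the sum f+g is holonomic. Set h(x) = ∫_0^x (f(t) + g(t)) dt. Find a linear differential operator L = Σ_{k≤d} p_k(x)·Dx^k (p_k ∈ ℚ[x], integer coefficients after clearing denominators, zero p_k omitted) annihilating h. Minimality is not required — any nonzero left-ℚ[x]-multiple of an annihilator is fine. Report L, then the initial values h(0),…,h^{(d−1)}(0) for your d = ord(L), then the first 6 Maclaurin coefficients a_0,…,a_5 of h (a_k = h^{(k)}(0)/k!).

f: a_k = 0, -3, 0, 9/2, 0, -81/40, …
g: a_k = 0, -8, 0, 64/3, 0, -256/15, …
L₀ := lclm(L_f,L_g); ord L₀ ≤ 2+2.
h=∫h₀ ⇒ L = L₀·Dx.
L = 144·Dx + 25·Dx^3 + Dx^5  (order 5).
h: a_k = 0, 0, -11/2, 0, 155/24, 0, …
ICs: h(0) = 0, h′(0) = 0, h′′(0) = -11, h′′′(0) = 0, h′′′′(0) = 155.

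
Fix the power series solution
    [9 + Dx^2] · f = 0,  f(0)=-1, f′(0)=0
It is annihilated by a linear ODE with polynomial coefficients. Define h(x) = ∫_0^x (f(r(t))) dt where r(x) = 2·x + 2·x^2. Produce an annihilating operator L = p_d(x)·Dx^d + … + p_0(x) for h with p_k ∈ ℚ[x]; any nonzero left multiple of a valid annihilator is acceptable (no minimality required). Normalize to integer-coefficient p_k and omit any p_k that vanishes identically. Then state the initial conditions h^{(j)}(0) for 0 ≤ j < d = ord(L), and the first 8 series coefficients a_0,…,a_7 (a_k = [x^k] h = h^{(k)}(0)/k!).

f: a_k = -1, 0, 9/2, 0, -27/8, 0, 81/80, 0, …
f∘r: x↦r, Dx↦Dx/r' in L_f ⇒ L₀.
h=∫₀ˣh₀: take L = L₀·Dx.
L = (36 + 216·x + 432·x^2 + 288·x^3)·Dx - 2·Dx^2 + (1 + 2·x)·Dx^3  (order 3).
h: a_k = 0, -1, 0, 6, 9, -36/5, -36, -1296/35, …
ICs: h(0) = 0, h′(0) = -1, h′′(0) = 0.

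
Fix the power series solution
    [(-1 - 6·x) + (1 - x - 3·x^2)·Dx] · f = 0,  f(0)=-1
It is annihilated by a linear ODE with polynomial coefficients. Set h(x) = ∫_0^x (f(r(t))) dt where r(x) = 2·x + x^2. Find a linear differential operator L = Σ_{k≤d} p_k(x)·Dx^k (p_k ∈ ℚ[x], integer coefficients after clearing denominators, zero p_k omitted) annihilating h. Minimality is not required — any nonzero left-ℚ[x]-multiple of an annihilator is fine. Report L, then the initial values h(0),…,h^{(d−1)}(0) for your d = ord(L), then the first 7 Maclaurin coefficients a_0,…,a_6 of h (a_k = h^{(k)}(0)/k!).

L = (2 + 26·x + 36·x^2 + 12·x^3)·Dx + (-1 + 2·x + 13·x^2 + 12·x^3 + 3·x^4)·Dx^2  (order 2).
h: a_k = 0, -1, -1, -17/3, -18, -392/5, -965/3, …
ICs: h(0) = 0, h′(0) = -1.

f: a_k = -1, -1, -4, -7, -19, -40, -97, …
Change of var in L_f (x↦r) gives L₀.
h=∫h₀ ⇒ L = L₀·Dx.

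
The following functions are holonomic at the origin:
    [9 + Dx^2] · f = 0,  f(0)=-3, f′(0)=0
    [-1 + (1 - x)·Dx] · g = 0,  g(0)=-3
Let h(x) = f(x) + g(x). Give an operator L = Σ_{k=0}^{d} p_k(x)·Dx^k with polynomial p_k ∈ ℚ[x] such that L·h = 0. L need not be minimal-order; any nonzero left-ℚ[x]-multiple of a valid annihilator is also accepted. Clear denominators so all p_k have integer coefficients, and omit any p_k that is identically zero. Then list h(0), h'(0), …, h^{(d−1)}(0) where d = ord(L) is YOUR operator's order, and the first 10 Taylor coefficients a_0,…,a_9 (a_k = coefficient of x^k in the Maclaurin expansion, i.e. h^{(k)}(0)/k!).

L = (-135 + 162·x - 81·x^2) + (99 - 261·x + 243·x^2 - 81·x^3)·Dx + (-15 + 18·x - 9·x^2)·Dx^2 + (11 - 29·x + 27·x^2 - 9·x^3)·Dx^3  (order 3).
h: a_k = -6, -3, 21/2, -3, -105/8, -3, 3/80, -3, -15627/4480, -3, …
ICs: h(0) = -6, h′(0) = -3, h′′(0) = 21.

f: a_k = -3, 0, 27/2, 0, -81/8, 0, 243/80, 0, -2187/4480, 0, …
g: a_k = -3, -3, -3, -3, -3, -3, -3, -3, -3, -3, …
Weyl lclm of L_f,L_g ⇒ L₀ (ord ≤ 3).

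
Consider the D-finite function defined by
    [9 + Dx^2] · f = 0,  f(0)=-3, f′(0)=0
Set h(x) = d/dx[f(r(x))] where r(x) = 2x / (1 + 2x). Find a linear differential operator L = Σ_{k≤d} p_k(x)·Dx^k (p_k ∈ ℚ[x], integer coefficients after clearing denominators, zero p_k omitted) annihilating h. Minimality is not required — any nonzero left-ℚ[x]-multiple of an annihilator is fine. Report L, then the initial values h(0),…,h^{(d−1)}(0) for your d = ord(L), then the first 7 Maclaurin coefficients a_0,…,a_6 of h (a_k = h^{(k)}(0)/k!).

f: a_k = -3, 0, 27/2, 0, -81/8, 0, 243/80, …
Substitute x→r, Dx→(1/r')Dx; clear ⇒ L₀.
h₀' ⇒ L via d/dx closure of L₀.
L = (60 + 96·x + 96·x^2) + (12 + 72·x + 144·x^2 + 96·x^3)·Dx + (1 + 8·x + 24·x^2 + 32·x^3 + 16·x^4)·Dx^2  (order 2).
h: a_k = 0, 108, -648, 1944, -2160, -58968/5, 462672/5, …
ICs: h(0) = 0, h′(0) = 108.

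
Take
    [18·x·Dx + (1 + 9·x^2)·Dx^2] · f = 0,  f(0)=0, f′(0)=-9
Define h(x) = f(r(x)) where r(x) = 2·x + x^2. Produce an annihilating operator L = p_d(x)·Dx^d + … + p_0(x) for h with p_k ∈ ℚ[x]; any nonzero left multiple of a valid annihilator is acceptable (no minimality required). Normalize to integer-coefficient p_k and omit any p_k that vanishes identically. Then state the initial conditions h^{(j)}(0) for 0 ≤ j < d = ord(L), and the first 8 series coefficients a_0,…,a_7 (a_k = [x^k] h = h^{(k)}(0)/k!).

L = (-1 + 72·x + 144·x^2 + 108·x^3 + 27·x^4)·Dx + (1 + x + 36·x^2 + 72·x^3 + 45·x^4 + 9·x^5)·Dx^2  (order 2).
h: a_k = 0, -18, -9, 216, 324, -22518/5, -11637, 758160/7, …
ICs: h(0) = 0, h′(0) = -18.

f: a_k = 0, -9, 0, 27, 0, -729/5, 0, 6561/7, …
Change of var in L_f (x↦r) gives L₀.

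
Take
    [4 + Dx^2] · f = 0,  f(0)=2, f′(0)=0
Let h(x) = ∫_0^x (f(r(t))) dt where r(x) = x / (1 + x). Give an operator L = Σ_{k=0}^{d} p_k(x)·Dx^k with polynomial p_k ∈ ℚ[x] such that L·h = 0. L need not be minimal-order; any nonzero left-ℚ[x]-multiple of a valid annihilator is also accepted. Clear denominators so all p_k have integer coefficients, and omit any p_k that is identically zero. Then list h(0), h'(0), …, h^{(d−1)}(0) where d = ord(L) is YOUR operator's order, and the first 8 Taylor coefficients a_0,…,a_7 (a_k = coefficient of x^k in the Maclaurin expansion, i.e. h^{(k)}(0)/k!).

L = 4·Dx + (2 + 6·x + 6·x^2 + 2·x^3)·Dx^2 + (1 + 4·x + 6·x^2 + 4·x^3 + x^4)·Dx^3  (order 3).
h: a_k = 0, 2, 0, -4/3, 2, -32/15, 16/9, -44/45, …
ICs: h(0) = 0, h′(0) = 2, h′′(0) = 0.

f: a_k = 2, 0, -4, 0, 4/3, 0, -8/45, 0, …
h₀=f(r): pull back L_f along r ⇒ L₀.
h=∫h₀ ⇒ L = L₀·Dx.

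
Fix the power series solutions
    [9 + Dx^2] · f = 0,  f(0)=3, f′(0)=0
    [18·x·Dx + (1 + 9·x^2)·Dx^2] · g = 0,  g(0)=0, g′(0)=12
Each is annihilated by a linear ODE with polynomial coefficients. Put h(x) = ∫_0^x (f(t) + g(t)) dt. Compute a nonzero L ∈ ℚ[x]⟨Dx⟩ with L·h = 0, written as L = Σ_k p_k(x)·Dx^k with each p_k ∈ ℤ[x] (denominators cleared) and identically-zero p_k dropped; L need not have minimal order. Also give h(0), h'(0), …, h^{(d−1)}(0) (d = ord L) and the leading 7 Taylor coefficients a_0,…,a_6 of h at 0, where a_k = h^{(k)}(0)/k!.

L = (-1782·x + 20412·x^3 + 13122·x^5)·Dx^2 + (-9 + 567·x^2 + 6561·x^4 + 6561·x^6)·Dx^3 + (-198·x + 2268·x^3 + 1458·x^5)·Dx^4 + (-1 + 63·x^2 + 729·x^4 + 729·x^6)·Dx^5  (order 5).
h: a_k = 0, 3, 6, -9/2, -9, 81/40, 162/5, …
ICs: h(0) = 0, h′(0) = 3, h′′(0) = 12, h′′′(0) = -27, h′′′′(0) = -216.

f: a_k = 3, 0, -27/2, 0, 81/8, 0, -243/80, …
g: a_k = 0, 12, 0, -36, 0, 972/5, 0, …
h₀=f+g: left-lcm gives L₀, ord ≤ 4.
∫: right-multiply L₀ by Dx.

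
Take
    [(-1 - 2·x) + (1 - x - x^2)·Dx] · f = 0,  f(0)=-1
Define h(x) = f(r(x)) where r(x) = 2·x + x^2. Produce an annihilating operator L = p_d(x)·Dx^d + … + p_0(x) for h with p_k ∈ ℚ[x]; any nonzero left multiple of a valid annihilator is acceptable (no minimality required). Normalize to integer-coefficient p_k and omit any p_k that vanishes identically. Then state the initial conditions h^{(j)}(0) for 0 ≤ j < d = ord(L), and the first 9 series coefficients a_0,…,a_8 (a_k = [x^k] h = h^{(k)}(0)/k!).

L = (2 + 10·x + 12·x^2 + 4·x^3) + (-1 + 2·x + 5·x^2 + 4·x^3 + x^4)·Dx  (order 1).
h: a_k = -1, -2, -9, -32, -118, -434, -1595, -5864, -21557, …
ICs: h(0) = -1.

f: a_k = -1, -1, -2, -3, -5, -8, -13, -21, -34, …
Change of var in L_f (x↦r) gives L₀.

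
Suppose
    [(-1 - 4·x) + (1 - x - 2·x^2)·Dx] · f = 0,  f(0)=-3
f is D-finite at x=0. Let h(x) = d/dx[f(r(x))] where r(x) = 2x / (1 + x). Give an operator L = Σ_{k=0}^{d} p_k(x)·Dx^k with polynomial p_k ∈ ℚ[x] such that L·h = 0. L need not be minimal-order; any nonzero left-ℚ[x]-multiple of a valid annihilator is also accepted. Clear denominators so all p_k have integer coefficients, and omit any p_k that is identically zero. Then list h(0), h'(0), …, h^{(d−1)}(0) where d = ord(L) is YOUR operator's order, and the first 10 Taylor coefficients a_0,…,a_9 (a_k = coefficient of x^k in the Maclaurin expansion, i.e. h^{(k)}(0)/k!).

L = (10 + 54·x + 270·x^2 + 162·x^3) + (-1 - 10·x + 90·x^3 + 81·x^4)·Dx  (order 1).
h: a_k = -6, -60, -162, -1080, -2430, -14580, -30618, -174960, -354294, -1968300, …
ICs: h(0) = -6.

f: a_k = -3, -3, -9, -15, -33, -63, -129, -255, -513, -1023, …
L₀ from L_f via x↦r, Dx↦r'^{-1}Dx.
h=h₀': d/dx-closure on L₀ ⇒ L.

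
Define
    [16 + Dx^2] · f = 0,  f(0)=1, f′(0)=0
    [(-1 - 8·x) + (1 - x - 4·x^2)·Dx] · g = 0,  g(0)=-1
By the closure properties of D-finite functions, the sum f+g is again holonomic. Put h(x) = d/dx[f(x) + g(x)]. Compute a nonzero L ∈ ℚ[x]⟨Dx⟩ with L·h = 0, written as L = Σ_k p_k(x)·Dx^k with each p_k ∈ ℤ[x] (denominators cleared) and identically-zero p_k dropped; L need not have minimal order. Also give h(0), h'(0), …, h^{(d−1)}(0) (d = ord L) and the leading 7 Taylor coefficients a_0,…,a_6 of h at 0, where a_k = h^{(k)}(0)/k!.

L = (6848 + 35072·x + 150784·x^2 + 87040·x^3 + 204800·x^4 + 147456·x^5 + 196608·x^6) + (-560 - 4048·x + 5184·x^2 + 13952·x^3 + 2560·x^4 + 18432·x^5 + 57344·x^6 + 65536·x^7)·Dx + (428 + 2192·x + 9424·x^2 + 5440·x^3 + 12800·x^4 + 9216·x^5 + 12288·x^6)·Dx^2 + (-35 - 253·x + 324·x^2 + 872·x^3 + 160·x^4 + 1152·x^5 + 3584·x^6 + 4096·x^7)·Dx^3  (order 3).
h: a_k = -1, -26, -27, -220/3, -325, -16802/15, -3087, …
ICs: h(0) = -1, h′(0) = -26, h′′(0) = -54.

f: a_k = 1, 0, -8, 0, 32/3, 0, -256/45, …
g: a_k = -1, -1, -5, -9, -29, -65, -181, …
f+g: L₀ = lclm(L_f,L_g), ord ≤ 2+1.
h₀' ⇒ L via d/dx closure of L₀.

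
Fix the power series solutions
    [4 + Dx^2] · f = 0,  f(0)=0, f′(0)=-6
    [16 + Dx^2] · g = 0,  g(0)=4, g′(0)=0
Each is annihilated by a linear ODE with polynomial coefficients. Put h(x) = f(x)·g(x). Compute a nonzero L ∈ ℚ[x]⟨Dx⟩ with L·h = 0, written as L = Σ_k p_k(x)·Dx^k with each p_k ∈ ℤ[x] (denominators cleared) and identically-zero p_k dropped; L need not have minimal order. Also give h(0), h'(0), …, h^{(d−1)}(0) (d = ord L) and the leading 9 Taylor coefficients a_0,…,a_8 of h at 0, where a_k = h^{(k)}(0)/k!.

L = 144 + 40·Dx^2 + Dx^4  (order 4).
h: a_k = 0, -24, 0, 208, 0, -1936/5, 0, 34976/105, 0, …
ICs: h(0) = 0, h′(0) = -24, h′′(0) = 0, h′′′(0) = 1248.

f: a_k = 0, -6, 0, 4, 0, -4/5, 0, 8/105, 0, …
g: a_k = 4, 0, -32, 0, 128/3, 0, -1024/45, 0, 2048/315, …
h₀=f·g: eliminate ⇒ L₀, order ≤ 2·2.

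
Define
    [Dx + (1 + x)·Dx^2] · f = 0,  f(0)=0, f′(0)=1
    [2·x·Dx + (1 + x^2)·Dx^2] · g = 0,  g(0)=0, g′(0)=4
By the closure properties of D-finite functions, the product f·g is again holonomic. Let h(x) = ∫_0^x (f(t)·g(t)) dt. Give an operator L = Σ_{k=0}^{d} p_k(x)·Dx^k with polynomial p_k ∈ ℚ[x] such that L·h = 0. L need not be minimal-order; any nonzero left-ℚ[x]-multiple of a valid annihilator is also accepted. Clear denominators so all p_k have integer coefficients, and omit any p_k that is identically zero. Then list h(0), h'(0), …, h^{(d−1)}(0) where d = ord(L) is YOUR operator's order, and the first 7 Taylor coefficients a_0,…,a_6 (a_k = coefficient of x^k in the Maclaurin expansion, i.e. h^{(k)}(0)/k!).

L = (24 + 44·x + 80·x^2 + 156·x^3 + 120·x^4 + 52·x^5 + 4·x^7)·Dx^2 + (18 + 124·x + 308·x^2 + 484·x^3 + 544·x^4 + 372·x^5 + 140·x^6 + 12·x^7 + 14·x^8)·Dx^3 + (12 + 64·x + 192·x^2 + 312·x^3 + 360·x^4 + 312·x^5 + 192·x^6 + 72·x^7 + 12·x^8 + 8·x^9)·Dx^4 + (5 + 18·x + 37·x^2 + 56·x^3 + 66·x^4 + 60·x^5 + 42·x^6 + 24·x^7 + 9·x^8 + 2·x^9 + x^10)·Dx^5  (order 5).
h: a_k = 0, 0, 0, 4/3, -1/2, 0, -1/18, …
ICs: h(0) = 0, h′(0) = 0, h′′(0) = 0, h′′′(0) = 8, h′′′′(0) = -12.

f: a_k = 0, 1, -1/2, 1/3, -1/4, 1/5, -1/6, …
g: a_k = 0, 4, 0, -4/3, 0, 4/5, 0, …
h₀=f·g: eliminate ⇒ L₀, order ≤ 2·2.
∫: right-multiply L₀ by Dx.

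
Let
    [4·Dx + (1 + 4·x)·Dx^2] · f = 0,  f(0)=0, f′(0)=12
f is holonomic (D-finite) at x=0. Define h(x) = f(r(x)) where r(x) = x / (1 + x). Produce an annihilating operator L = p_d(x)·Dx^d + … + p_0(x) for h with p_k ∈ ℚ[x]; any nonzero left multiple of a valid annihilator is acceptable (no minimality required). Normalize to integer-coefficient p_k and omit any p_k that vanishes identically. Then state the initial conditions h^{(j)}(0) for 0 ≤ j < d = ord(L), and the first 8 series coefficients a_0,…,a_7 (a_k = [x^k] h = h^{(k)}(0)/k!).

f: a_k = 0, 12, -24, 64, -192, 3072/5, -2048, 49152/7, …
f∘r: x↦r, Dx↦Dx/r' in L_f ⇒ L₀.
L = (6 + 10·x)·Dx + (1 + 6·x + 5·x^2)·Dx^2  (order 2).
h: a_k = 0, 12, -36, 124, -468, 9372/5, -7812, 234372/7, …
ICs: h(0) = 0, h′(0) = 12.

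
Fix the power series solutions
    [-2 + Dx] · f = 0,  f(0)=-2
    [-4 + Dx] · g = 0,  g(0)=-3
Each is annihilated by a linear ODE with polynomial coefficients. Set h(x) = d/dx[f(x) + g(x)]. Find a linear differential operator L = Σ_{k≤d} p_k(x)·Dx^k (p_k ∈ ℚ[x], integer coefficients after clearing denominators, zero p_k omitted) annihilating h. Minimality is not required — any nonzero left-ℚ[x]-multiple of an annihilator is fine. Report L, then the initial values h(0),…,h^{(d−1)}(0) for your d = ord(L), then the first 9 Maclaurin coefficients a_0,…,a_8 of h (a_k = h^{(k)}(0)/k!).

L = 8 - 6·Dx + Dx^2  (order 2).
h: a_k = -16, -56, -104, -400/3, -392/3, -1552/15, -3088/45, -352/9, -6152/315, …
ICs: h(0) = -16, h′(0) = -56.

f: a_k = -2, -4, -4, -8/3, -4/3, -8/15, -8/45, -16/315, -4/315, …
g: a_k = -3, -12, -24, -32, -32, -128/5, -256/15, -1024/105, -512/105, …
Sum ⇒ L₀ = lclm(L_f,L_g) in ℚ(x)⟨Dx⟩.
Differentiate: ansatz ord ≤ ord L₀ ⇒ L.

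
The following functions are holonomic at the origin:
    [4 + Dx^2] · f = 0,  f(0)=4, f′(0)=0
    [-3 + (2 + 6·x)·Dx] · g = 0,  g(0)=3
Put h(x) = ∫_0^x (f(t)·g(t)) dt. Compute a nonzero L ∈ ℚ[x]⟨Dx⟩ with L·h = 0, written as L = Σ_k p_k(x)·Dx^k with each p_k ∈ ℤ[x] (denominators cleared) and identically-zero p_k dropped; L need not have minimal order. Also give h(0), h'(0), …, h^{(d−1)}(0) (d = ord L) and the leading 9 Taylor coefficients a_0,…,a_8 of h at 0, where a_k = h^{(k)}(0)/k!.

L = (43 + 96·x + 144·x^2)·Dx + (-12 - 36·x)·Dx^2 + (4 + 24·x + 36·x^2)·Dx^3  (order 3).
h: a_k = 0, 12, 9, -25/2, -63/16, -19/32, 1093/128, -435961/26880, 704789/20480, …
ICs: h(0) = 0, h′(0) = 12, h′′(0) = 18.

f: a_k = 4, 0, -8, 0, 8/3, 0, -16/45, 0, 8/315, …
g: a_k = 3, 9/2, -27/8, 81/16, -1215/128, 5103/256, -45927/1024, 216513/2048, -8444007/32768, …
Sym-product of L_f,L_g gives L₀ (≤ ord 2).
Integrate: L := L₀·Dx.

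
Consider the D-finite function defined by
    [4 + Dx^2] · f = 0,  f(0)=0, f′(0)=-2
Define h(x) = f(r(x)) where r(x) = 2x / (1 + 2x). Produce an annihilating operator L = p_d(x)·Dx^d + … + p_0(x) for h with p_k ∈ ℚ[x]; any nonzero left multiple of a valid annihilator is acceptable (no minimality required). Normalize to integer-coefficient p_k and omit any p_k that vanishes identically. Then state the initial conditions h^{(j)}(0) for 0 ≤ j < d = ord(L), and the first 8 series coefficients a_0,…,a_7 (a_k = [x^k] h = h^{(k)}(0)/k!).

f: a_k = 0, -2, 0, 4/3, 0, -4/15, 0, 8/315, …
h₀=f(r): pull back L_f along r ⇒ L₀.
L = 16 + (4 + 24·x + 48·x^2 + 32·x^3)·Dx + (1 + 8·x + 24·x^2 + 32·x^3 + 16·x^4)·Dx^2  (order 2).
h: a_k = 0, -4, 8, -16/3, -32, 2752/15, -640, 565504/315, …
ICs: h(0) = 0, h′(0) = -4.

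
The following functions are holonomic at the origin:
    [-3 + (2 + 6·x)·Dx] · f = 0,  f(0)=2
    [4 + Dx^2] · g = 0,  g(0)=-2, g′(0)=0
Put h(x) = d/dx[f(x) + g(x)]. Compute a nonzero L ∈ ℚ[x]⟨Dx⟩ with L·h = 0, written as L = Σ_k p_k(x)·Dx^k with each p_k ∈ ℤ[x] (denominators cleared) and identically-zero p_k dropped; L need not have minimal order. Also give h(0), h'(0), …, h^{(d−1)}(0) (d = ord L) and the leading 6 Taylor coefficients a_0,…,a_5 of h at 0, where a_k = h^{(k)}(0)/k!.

L = (-1812 - 1152·x - 1728·x^2) + (-344 - 1800·x - 3456·x^2 - 3456·x^3)·Dx + (-453 - 288·x - 432·x^2)·Dx^2 + (-86 - 450·x - 864·x^2 - 864·x^3)·Dx^3  (order 3).
h: a_k = 3, 7/2, 81/8, -1471/48, 8505/128, -684809/3840, …
ICs: h(0) = 3, h′(0) = 7/2, h′′(0) = 81/4.

f: a_k = 2, 3, -9/4, 27/8, -405/64, 1701/128, …
g: a_k = -2, 0, 4, 0, -4/3, 0, …
Weyl lclm of L_f,L_g ⇒ L₀ (ord ≤ 3).
Differentiate: ansatz ord ≤ ord L₀ ⇒ L.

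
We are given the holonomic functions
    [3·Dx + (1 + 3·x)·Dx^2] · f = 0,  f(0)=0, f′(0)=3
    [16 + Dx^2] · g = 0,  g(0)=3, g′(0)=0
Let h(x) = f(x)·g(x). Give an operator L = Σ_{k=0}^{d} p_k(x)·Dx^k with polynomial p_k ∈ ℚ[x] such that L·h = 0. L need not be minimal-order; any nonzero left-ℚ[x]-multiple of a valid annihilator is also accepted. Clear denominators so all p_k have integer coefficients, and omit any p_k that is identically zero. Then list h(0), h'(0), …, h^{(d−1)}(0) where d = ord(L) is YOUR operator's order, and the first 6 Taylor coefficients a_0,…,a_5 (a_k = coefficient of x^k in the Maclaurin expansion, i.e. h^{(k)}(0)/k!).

L = (2272 + 127488·x + 781056·x^2 + 1769472·x^3 + 1327104·x^4) + (4416 + 50112·x + 165888·x^2 + 165888·x^3)·Dx + (1022 + 19392·x + 102816·x^2 + 221184·x^3 + 165888·x^4)·Dx^2 + (276 + 3132·x + 10368·x^2 + 10368·x^3)·Dx^3 + (55 + 714·x + 3375·x^2 + 6912·x^3 + 5184·x^4)·Dx^4  (order 4).
h: a_k = 0, 9, -27/2, -45, 189/4, 129/5, …
ICs: h(0) = 0, h′(0) = 9, h′′(0) = -27, h′′′(0) = -270.

f: a_k = 0, 3, -9/2, 9, -81/4, 243/5, …
g: a_k = 3, 0, -24, 0, 32, 0, …
Product ⇒ symmetric product L₀, ord ≤ 4.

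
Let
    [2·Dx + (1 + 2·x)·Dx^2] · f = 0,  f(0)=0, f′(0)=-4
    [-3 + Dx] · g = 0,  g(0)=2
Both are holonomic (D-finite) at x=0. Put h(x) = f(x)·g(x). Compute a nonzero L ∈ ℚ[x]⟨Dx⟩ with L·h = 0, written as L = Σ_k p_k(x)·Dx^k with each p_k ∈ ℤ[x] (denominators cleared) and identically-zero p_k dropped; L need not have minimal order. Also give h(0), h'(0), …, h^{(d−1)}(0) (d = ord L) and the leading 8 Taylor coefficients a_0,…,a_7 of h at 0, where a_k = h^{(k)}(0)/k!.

f: a_k = 0, -4, 4, -16/3, 8, -64/5, 64/3, -256/7, …
g: a_k = 2, 6, 9, 9, 27/4, 81/20, 81/40, 243/280, …
Product ⇒ symmetric product L₀, ord ≤ 2.
L = (3 + 18·x) + (-4 - 12·x)·Dx + (1 + 2·x)·Dx^2  (order 2).
h: a_k = 0, -8, -16, -68/3, -16, -83/5, 2/3, -1137/70, …
ICs: h(0) = 0, h′(0) = -8.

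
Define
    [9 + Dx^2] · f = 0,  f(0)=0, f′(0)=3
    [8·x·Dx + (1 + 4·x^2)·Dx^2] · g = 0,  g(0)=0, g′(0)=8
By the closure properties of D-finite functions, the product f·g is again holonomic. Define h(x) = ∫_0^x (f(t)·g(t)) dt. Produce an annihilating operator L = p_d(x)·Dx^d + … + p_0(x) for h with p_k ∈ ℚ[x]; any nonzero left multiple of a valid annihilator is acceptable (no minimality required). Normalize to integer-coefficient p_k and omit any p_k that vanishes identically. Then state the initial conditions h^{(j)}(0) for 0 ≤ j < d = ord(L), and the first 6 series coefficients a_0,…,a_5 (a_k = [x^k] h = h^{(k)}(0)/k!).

L = (2925 + 31536·x^2 + 95904·x^4 + 186624·x^6 + 186624·x^8)·Dx + (2448·x + 20160·x^3 + 62208·x^5 + 82944·x^7)·Dx^2 + (442 + 5088·x^2 + 19008·x^4 + 41472·x^6 + 41472·x^8)·Dx^3 + (272·x + 2240·x^3 + 6912·x^5 + 9216·x^7)·Dx^4 + (13 + 176·x^2 + 928·x^4 + 2304·x^6 + 2304·x^8)·Dx^5  (order 5).
h: a_k = 0, 0, 0, 8, 0, -68/5, …
ICs: h(0) = 0, h′(0) = 0, h′′(0) = 0, h′′′(0) = 48, h′′′′(0) = 0.

f: a_k = 0, 3, 0, -9/2, 0, 81/40, …
g: a_k = 0, 8, 0, -32/3, 0, 128/5, …
f·g: L₀ = L_f ⊗_s L_g, ord ≤ 2·2.
∫: right-multiply L₀ by Dx.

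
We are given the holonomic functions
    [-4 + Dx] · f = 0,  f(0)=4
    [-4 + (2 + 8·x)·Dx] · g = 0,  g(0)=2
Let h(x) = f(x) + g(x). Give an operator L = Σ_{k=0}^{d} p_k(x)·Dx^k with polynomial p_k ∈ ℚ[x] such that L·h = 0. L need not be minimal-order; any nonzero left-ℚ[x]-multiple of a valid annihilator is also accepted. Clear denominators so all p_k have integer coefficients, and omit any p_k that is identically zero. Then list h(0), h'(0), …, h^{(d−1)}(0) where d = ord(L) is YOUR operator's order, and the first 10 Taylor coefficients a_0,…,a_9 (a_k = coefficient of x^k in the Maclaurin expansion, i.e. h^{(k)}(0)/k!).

f: a_k = 4, 16, 32, 128/3, 128/3, 512/15, 1024/45, 4096/315, 2048/315, 8192/2835, …
g: a_k = 2, 4, -4, 8, -20, 56, -168, 528, -1716, 5720, …
h₀=f+g: left-lcm gives L₀, ord ≤ 2.
L = (24 + 64·x) + (-10 - 64·x - 128·x^2)·Dx + (1 + 12·x + 32·x^2)·Dx^2  (order 2).
h: a_k = 6, 20, 28, 152/3, 68/3, 1352/15, -6536/45, 170416/315, -538492/315, 16224392/2835, …
ICs: h(0) = 6, h′(0) = 20.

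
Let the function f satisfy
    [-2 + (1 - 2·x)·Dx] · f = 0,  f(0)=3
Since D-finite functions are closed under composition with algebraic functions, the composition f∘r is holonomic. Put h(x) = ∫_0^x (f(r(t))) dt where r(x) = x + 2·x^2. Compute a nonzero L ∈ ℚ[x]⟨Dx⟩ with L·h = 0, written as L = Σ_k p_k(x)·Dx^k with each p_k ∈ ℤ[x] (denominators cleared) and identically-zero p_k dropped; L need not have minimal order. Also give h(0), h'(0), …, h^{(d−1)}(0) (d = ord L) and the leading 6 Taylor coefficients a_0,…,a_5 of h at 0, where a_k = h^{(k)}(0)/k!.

f: a_k = 3, 6, 12, 24, 48, 96, …
h₀=f(r): pull back L_f along r ⇒ L₀.
∫: right-multiply L₀ by Dx.
L = (2 + 8·x)·Dx + (-1 + 2·x + 4·x^2)·Dx^2  (order 2).
h: a_k = 0, 3, 3, 8, 18, 48, …
ICs: h(0) = 0, h′(0) = 3.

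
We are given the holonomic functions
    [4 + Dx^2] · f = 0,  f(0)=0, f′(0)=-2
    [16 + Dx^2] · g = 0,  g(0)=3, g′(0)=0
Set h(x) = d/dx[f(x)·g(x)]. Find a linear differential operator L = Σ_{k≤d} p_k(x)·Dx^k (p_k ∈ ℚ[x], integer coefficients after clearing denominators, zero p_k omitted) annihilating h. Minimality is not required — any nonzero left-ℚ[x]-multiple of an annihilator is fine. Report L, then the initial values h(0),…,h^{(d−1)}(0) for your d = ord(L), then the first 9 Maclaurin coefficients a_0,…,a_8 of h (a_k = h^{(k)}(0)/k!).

f: a_k = 0, -2, 0, 4/3, 0, -4/15, 0, 8/315, 0, …
g: a_k = 3, 0, -24, 0, 32, 0, -256/15, 0, 512/105, …
Product ⇒ symmetric product L₀, ord ≤ 4.
Derive L from L₀ (diff closure).
L = 144 + 40·Dx^2 + Dx^4  (order 4).
h: a_k = -6, 0, 156, 0, -484, 0, 8744/15, 0, -39364/105, …
ICs: h(0) = -6, h′(0) = 0, h′′(0) = 312, h′′′(0) = 0.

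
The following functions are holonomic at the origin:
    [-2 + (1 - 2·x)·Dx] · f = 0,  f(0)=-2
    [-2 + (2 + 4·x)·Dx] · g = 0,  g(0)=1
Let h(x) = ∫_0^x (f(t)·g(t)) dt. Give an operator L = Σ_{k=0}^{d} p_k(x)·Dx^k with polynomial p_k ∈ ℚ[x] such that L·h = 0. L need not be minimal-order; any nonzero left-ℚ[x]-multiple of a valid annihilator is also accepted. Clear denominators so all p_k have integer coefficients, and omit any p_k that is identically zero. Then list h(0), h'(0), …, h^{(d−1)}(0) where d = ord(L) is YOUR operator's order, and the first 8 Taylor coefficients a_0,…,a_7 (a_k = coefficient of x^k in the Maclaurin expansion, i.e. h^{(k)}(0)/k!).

f: a_k = -2, -4, -8, -16, -32, -64, -128, -256, …
g: a_k = 1, 1, -1/2, 1/2, -5/8, 7/8, -21/16, 33/16, …
Sym-product of L_f,L_g gives L₀ (≤ ord 1).
h=∫h₀ ⇒ L = L₀·Dx.
L = (3 + 2·x)·Dx + (-1 + 4·x^2)·Dx^2  (order 2).
h: a_k = 0, -2, -3, -11/3, -23/4, -179/20, -365/24, -1439/56, …
ICs: h(0) = 0, h′(0) = -2.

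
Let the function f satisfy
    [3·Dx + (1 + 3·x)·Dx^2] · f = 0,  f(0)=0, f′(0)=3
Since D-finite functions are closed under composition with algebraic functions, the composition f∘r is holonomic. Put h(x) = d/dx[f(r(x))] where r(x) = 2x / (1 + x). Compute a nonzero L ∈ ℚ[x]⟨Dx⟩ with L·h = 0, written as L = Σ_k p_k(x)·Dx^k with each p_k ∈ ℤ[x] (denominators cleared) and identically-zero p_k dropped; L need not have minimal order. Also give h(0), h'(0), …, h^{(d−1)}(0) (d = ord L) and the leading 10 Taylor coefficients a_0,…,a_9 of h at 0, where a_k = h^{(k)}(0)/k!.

L = (8 + 14·x) + (1 + 8·x + 7·x^2)·Dx  (order 1).
h: a_k = 6, -48, 342, -2400, 16806, -117648, 823542, -5764800, 40353606, -282475248, …
ICs: h(0) = 6.

f: a_k = 0, 3, -9/2, 9, -81/4, 243/5, -243/2, 2187/7, -6561/8, 2187, …
h₀=f(r): pull back L_f along r ⇒ L₀.
Derive L from L₀ (diff closure).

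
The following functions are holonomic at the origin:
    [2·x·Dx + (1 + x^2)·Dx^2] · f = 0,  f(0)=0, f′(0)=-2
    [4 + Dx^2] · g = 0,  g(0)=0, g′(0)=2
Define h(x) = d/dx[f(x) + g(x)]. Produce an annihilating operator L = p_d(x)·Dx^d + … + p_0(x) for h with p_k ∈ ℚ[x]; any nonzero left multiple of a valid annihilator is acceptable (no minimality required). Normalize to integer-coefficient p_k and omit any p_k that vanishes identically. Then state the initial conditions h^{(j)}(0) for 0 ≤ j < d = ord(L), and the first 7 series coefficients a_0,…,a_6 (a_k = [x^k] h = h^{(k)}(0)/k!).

L = (-32·x + 80·x^3 + 16·x^5) + (4 + 32·x^2 + 36·x^4 + 8·x^6)·Dx + (-8·x + 20·x^3 + 4·x^5)·Dx^2 + (1 + 8·x^2 + 9·x^4 + 2·x^6)·Dx^3  (order 3).
h: a_k = 0, 0, -2, 0, -2/3, 0, 82/45, …
ICs: h(0) = 0, h′(0) = 0, h′′(0) = -4.

f: a_k = 0, -2, 0, 2/3, 0, -2/5, 0, …
g: a_k = 0, 2, 0, -4/3, 0, 4/15, 0, …
Sum ⇒ L₀ = lclm(L_f,L_g) in ℚ(x)⟨Dx⟩.
h=h₀': d/dx-closure on L₀ ⇒ L.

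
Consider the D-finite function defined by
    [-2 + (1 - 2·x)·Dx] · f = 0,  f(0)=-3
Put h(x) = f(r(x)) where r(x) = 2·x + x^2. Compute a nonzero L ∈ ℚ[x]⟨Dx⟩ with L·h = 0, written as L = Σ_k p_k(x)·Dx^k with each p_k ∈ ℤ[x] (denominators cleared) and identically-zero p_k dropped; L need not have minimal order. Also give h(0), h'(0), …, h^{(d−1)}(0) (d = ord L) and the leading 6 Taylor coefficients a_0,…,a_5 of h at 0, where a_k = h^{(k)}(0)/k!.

L = (4 + 4·x) + (-1 + 4·x + 2·x^2)·Dx  (order 1).
h: a_k = -3, -12, -54, -240, -1068, -4752, …
ICs: h(0) = -3.

f: a_k = -3, -6, -12, -24, -48, -96, …
Substitute x→r, Dx→(1/r')Dx; clear ⇒ L₀.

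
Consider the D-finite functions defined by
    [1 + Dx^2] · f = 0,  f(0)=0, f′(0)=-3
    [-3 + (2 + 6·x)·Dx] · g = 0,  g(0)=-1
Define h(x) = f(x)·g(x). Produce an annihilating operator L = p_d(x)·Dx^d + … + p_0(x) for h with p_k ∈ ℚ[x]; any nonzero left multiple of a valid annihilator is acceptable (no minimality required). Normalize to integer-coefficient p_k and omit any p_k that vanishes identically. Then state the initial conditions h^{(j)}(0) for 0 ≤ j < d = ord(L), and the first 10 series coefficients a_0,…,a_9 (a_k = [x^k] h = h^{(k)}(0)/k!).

f: a_k = 0, -3, 0, 1/2, 0, -1/40, 0, 1/1680, 0, -1/120960, …
g: a_k = -1, -3/2, 9/8, -27/16, 405/128, -1701/256, 15309/1024, -72171/2048, 2814669/32768, -14073345/65536, …
L₀ := L_f ⊗_s L_g (sym. prod.), ord ≤ 2.
L = (31 + 24·x + 36·x^2) + (-12 - 36·x)·Dx + (4 + 24·x + 36·x^2)·Dx^2  (order 2).
h: a_k = 0, 3, 9/2, -31/8, 69/16, -5699/640, 24483/1280, -4655323/107520, 1468555/14336, -7750542983/30965760, …
ICs: h(0) = 0, h′(0) = 3.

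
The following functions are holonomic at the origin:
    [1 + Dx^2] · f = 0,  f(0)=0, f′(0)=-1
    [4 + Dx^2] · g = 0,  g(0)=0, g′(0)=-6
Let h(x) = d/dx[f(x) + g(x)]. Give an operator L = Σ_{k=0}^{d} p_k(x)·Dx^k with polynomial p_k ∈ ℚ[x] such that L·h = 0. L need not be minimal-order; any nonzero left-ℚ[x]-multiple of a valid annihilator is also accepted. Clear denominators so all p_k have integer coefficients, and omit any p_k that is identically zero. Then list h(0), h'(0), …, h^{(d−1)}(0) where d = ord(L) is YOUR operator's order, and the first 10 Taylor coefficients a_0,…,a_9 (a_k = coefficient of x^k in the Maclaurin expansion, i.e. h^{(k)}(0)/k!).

L = 4 + 5·Dx^2 + Dx^4  (order 4).
h: a_k = -7, 0, 25/2, 0, -97/24, 0, 77/144, 0, -1537/40320, 0, …
ICs: h(0) = -7, h′(0) = 0, h′′(0) = 25, h′′′(0) = 0.

f: a_k = 0, -1, 0, 1/6, 0, -1/120, 0, 1/5040, 0, -1/362880, …
g: a_k = 0, -6, 0, 4, 0, -4/5, 0, 8/105, 0, -4/945, …
Weyl lclm of L_f,L_g ⇒ L₀ (ord ≤ 4).
h₀' ⇒ L via d/dx closure of L₀.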